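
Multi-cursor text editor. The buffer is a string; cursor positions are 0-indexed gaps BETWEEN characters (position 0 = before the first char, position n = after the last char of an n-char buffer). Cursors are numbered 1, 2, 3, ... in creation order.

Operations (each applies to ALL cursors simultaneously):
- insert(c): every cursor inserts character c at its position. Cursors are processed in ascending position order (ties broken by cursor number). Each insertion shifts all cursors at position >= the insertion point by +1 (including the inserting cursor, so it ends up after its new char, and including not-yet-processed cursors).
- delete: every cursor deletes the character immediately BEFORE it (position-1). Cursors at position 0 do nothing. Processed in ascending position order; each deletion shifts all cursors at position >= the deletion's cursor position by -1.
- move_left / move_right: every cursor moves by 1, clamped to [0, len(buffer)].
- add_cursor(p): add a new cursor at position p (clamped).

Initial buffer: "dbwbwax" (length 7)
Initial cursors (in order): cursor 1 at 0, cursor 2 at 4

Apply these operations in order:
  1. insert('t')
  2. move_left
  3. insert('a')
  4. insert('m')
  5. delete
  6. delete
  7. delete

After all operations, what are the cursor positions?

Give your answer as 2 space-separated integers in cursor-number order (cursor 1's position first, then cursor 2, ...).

After op 1 (insert('t')): buffer="tdbwbtwax" (len 9), cursors c1@1 c2@6, authorship 1....2...
After op 2 (move_left): buffer="tdbwbtwax" (len 9), cursors c1@0 c2@5, authorship 1....2...
After op 3 (insert('a')): buffer="atdbwbatwax" (len 11), cursors c1@1 c2@7, authorship 11....22...
After op 4 (insert('m')): buffer="amtdbwbamtwax" (len 13), cursors c1@2 c2@9, authorship 111....222...
After op 5 (delete): buffer="atdbwbatwax" (len 11), cursors c1@1 c2@7, authorship 11....22...
After op 6 (delete): buffer="tdbwbtwax" (len 9), cursors c1@0 c2@5, authorship 1....2...
After op 7 (delete): buffer="tdbwtwax" (len 8), cursors c1@0 c2@4, authorship 1...2...

Answer: 0 4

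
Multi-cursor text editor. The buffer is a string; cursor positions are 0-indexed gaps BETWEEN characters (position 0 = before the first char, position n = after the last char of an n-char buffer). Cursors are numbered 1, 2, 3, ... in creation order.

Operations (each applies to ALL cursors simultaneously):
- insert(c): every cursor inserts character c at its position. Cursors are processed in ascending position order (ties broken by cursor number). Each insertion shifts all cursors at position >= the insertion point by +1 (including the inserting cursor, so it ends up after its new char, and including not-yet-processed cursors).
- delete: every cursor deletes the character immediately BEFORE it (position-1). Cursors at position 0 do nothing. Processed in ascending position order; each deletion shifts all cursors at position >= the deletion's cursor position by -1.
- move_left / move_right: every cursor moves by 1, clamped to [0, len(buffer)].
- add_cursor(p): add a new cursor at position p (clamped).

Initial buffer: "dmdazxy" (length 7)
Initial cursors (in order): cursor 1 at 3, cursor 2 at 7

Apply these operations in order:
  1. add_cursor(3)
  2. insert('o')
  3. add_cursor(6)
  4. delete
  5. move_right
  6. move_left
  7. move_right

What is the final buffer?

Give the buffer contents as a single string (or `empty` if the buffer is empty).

After op 1 (add_cursor(3)): buffer="dmdazxy" (len 7), cursors c1@3 c3@3 c2@7, authorship .......
After op 2 (insert('o')): buffer="dmdooazxyo" (len 10), cursors c1@5 c3@5 c2@10, authorship ...13....2
After op 3 (add_cursor(6)): buffer="dmdooazxyo" (len 10), cursors c1@5 c3@5 c4@6 c2@10, authorship ...13....2
After op 4 (delete): buffer="dmdzxy" (len 6), cursors c1@3 c3@3 c4@3 c2@6, authorship ......
After op 5 (move_right): buffer="dmdzxy" (len 6), cursors c1@4 c3@4 c4@4 c2@6, authorship ......
After op 6 (move_left): buffer="dmdzxy" (len 6), cursors c1@3 c3@3 c4@3 c2@5, authorship ......
After op 7 (move_right): buffer="dmdzxy" (len 6), cursors c1@4 c3@4 c4@4 c2@6, authorship ......

Answer: dmdzxy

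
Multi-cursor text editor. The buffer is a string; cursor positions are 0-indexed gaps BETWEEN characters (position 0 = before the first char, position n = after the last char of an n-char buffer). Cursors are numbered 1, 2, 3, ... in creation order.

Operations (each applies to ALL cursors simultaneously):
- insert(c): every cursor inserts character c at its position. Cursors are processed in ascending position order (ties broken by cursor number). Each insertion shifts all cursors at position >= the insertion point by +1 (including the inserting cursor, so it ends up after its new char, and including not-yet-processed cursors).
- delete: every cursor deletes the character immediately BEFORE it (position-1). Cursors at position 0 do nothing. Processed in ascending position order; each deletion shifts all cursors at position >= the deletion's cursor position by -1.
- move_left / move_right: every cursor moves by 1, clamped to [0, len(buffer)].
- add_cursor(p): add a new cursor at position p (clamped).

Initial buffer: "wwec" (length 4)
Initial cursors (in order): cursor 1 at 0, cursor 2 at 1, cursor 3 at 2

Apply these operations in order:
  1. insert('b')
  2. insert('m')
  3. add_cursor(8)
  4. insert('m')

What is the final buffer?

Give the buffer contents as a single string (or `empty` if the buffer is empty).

Answer: bmmwbmmwbmmmec

Derivation:
After op 1 (insert('b')): buffer="bwbwbec" (len 7), cursors c1@1 c2@3 c3@5, authorship 1.2.3..
After op 2 (insert('m')): buffer="bmwbmwbmec" (len 10), cursors c1@2 c2@5 c3@8, authorship 11.22.33..
After op 3 (add_cursor(8)): buffer="bmwbmwbmec" (len 10), cursors c1@2 c2@5 c3@8 c4@8, authorship 11.22.33..
After op 4 (insert('m')): buffer="bmmwbmmwbmmmec" (len 14), cursors c1@3 c2@7 c3@12 c4@12, authorship 111.222.3334..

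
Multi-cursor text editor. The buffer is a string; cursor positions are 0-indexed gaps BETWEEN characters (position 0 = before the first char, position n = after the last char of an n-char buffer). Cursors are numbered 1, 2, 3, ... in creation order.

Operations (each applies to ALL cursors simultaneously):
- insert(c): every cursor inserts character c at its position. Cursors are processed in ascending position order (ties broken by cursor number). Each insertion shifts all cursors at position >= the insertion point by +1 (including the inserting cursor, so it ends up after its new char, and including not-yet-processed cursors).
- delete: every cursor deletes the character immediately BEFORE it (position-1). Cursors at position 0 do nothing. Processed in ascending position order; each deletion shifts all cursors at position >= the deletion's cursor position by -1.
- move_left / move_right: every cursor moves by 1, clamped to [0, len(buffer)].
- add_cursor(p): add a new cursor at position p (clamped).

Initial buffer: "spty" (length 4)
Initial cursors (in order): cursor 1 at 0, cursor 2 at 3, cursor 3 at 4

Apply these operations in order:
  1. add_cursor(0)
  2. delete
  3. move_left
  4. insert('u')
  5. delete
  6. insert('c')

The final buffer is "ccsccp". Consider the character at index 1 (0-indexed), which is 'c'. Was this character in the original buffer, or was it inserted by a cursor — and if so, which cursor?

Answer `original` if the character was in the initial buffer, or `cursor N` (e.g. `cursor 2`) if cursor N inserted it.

Answer: cursor 4

Derivation:
After op 1 (add_cursor(0)): buffer="spty" (len 4), cursors c1@0 c4@0 c2@3 c3@4, authorship ....
After op 2 (delete): buffer="sp" (len 2), cursors c1@0 c4@0 c2@2 c3@2, authorship ..
After op 3 (move_left): buffer="sp" (len 2), cursors c1@0 c4@0 c2@1 c3@1, authorship ..
After op 4 (insert('u')): buffer="uusuup" (len 6), cursors c1@2 c4@2 c2@5 c3@5, authorship 14.23.
After op 5 (delete): buffer="sp" (len 2), cursors c1@0 c4@0 c2@1 c3@1, authorship ..
After op 6 (insert('c')): buffer="ccsccp" (len 6), cursors c1@2 c4@2 c2@5 c3@5, authorship 14.23.
Authorship (.=original, N=cursor N): 1 4 . 2 3 .
Index 1: author = 4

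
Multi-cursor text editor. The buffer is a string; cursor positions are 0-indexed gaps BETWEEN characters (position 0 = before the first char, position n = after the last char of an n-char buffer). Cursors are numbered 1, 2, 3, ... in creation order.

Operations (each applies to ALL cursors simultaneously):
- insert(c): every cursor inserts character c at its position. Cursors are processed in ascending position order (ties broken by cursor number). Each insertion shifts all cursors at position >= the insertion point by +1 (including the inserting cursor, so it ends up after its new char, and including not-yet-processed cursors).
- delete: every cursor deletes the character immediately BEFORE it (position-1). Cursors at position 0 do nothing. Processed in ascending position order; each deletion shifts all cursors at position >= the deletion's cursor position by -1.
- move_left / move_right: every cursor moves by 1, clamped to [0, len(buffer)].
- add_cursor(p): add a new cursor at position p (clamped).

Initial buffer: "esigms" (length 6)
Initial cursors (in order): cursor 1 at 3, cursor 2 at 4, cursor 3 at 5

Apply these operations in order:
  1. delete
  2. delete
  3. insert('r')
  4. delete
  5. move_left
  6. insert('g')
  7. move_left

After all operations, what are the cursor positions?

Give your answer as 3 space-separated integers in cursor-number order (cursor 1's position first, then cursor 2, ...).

Answer: 2 2 2

Derivation:
After op 1 (delete): buffer="ess" (len 3), cursors c1@2 c2@2 c3@2, authorship ...
After op 2 (delete): buffer="s" (len 1), cursors c1@0 c2@0 c3@0, authorship .
After op 3 (insert('r')): buffer="rrrs" (len 4), cursors c1@3 c2@3 c3@3, authorship 123.
After op 4 (delete): buffer="s" (len 1), cursors c1@0 c2@0 c3@0, authorship .
After op 5 (move_left): buffer="s" (len 1), cursors c1@0 c2@0 c3@0, authorship .
After op 6 (insert('g')): buffer="gggs" (len 4), cursors c1@3 c2@3 c3@3, authorship 123.
After op 7 (move_left): buffer="gggs" (len 4), cursors c1@2 c2@2 c3@2, authorship 123.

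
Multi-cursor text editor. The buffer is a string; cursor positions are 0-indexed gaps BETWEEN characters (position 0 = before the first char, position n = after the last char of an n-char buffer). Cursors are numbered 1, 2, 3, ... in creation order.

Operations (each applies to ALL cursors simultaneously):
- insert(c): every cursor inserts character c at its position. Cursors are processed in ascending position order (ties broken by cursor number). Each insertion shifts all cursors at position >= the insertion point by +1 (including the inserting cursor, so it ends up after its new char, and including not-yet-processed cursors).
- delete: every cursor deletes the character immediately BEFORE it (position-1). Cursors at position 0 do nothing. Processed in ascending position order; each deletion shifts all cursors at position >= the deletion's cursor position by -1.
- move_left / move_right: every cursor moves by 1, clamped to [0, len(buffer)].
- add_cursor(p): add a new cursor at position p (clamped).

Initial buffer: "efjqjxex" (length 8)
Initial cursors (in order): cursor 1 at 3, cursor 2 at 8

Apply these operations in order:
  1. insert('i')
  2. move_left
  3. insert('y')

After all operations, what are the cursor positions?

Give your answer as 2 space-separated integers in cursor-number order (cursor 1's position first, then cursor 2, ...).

After op 1 (insert('i')): buffer="efjiqjxexi" (len 10), cursors c1@4 c2@10, authorship ...1.....2
After op 2 (move_left): buffer="efjiqjxexi" (len 10), cursors c1@3 c2@9, authorship ...1.....2
After op 3 (insert('y')): buffer="efjyiqjxexyi" (len 12), cursors c1@4 c2@11, authorship ...11.....22

Answer: 4 11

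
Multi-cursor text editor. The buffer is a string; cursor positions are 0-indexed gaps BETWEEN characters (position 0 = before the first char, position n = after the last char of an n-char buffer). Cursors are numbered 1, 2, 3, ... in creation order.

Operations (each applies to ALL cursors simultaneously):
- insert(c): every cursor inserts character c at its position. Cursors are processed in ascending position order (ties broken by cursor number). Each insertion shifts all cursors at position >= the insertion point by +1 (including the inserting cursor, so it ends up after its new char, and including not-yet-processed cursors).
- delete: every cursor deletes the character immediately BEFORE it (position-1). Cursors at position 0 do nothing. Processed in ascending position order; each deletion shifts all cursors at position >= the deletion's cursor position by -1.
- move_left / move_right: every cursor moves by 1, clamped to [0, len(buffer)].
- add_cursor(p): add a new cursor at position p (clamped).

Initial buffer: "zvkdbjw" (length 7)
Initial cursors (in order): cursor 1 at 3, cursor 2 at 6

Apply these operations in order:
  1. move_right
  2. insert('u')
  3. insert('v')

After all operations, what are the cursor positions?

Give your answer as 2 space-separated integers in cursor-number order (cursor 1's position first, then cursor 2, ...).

After op 1 (move_right): buffer="zvkdbjw" (len 7), cursors c1@4 c2@7, authorship .......
After op 2 (insert('u')): buffer="zvkdubjwu" (len 9), cursors c1@5 c2@9, authorship ....1...2
After op 3 (insert('v')): buffer="zvkduvbjwuv" (len 11), cursors c1@6 c2@11, authorship ....11...22

Answer: 6 11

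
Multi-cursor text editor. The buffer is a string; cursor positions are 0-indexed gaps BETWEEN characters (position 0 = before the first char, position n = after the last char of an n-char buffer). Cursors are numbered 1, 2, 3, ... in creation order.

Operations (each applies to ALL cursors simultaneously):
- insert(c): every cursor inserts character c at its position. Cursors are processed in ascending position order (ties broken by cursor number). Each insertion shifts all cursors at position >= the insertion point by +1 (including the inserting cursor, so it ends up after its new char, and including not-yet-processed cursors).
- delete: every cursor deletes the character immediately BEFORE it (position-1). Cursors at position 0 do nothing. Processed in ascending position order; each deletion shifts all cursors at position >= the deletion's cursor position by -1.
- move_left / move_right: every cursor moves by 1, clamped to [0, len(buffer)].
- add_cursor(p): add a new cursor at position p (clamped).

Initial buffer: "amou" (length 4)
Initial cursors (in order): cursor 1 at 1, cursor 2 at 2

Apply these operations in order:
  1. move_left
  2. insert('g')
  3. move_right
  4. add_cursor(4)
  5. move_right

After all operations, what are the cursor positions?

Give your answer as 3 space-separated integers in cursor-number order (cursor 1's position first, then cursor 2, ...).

Answer: 3 5 5

Derivation:
After op 1 (move_left): buffer="amou" (len 4), cursors c1@0 c2@1, authorship ....
After op 2 (insert('g')): buffer="gagmou" (len 6), cursors c1@1 c2@3, authorship 1.2...
After op 3 (move_right): buffer="gagmou" (len 6), cursors c1@2 c2@4, authorship 1.2...
After op 4 (add_cursor(4)): buffer="gagmou" (len 6), cursors c1@2 c2@4 c3@4, authorship 1.2...
After op 5 (move_right): buffer="gagmou" (len 6), cursors c1@3 c2@5 c3@5, authorship 1.2...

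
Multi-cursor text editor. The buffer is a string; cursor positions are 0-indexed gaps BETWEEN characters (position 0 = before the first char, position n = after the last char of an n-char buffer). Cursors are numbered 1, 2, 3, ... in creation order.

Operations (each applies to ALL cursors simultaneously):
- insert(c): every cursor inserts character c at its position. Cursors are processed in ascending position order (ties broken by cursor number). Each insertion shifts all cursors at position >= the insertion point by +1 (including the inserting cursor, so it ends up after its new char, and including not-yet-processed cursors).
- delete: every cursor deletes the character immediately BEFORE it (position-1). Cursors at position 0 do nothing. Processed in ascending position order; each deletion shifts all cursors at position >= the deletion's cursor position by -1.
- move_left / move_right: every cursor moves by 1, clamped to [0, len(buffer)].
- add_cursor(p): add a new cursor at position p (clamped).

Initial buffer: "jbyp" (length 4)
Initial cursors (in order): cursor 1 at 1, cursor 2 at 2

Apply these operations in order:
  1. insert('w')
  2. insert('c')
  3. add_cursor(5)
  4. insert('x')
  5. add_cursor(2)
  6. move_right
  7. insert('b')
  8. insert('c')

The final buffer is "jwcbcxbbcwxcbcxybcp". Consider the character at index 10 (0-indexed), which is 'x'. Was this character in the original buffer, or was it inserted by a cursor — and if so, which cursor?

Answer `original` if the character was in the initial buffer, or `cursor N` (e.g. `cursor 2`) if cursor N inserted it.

After op 1 (insert('w')): buffer="jwbwyp" (len 6), cursors c1@2 c2@4, authorship .1.2..
After op 2 (insert('c')): buffer="jwcbwcyp" (len 8), cursors c1@3 c2@6, authorship .11.22..
After op 3 (add_cursor(5)): buffer="jwcbwcyp" (len 8), cursors c1@3 c3@5 c2@6, authorship .11.22..
After op 4 (insert('x')): buffer="jwcxbwxcxyp" (len 11), cursors c1@4 c3@7 c2@9, authorship .111.2322..
After op 5 (add_cursor(2)): buffer="jwcxbwxcxyp" (len 11), cursors c4@2 c1@4 c3@7 c2@9, authorship .111.2322..
After op 6 (move_right): buffer="jwcxbwxcxyp" (len 11), cursors c4@3 c1@5 c3@8 c2@10, authorship .111.2322..
After op 7 (insert('b')): buffer="jwcbxbbwxcbxybp" (len 15), cursors c4@4 c1@7 c3@11 c2@14, authorship .1141.123232.2.
After op 8 (insert('c')): buffer="jwcbcxbbcwxcbcxybcp" (len 19), cursors c4@5 c1@9 c3@14 c2@18, authorship .11441.11232332.22.
Authorship (.=original, N=cursor N): . 1 1 4 4 1 . 1 1 2 3 2 3 3 2 . 2 2 .
Index 10: author = 3

Answer: cursor 3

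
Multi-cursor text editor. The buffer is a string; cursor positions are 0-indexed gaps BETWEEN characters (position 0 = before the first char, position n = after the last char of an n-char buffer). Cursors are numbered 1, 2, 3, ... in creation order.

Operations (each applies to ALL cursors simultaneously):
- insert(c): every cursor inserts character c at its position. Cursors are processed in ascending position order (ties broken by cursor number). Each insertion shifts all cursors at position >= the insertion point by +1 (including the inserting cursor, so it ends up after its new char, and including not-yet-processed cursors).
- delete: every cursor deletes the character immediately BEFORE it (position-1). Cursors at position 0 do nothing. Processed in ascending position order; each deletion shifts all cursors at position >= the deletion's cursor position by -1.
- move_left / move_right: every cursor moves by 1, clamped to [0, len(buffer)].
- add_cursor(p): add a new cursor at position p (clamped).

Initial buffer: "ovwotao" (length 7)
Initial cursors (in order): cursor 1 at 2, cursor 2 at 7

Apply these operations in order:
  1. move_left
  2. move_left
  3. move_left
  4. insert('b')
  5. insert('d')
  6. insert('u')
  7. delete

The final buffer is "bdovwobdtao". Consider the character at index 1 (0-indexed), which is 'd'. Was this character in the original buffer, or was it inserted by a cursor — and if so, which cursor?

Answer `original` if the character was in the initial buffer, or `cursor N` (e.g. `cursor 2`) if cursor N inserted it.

Answer: cursor 1

Derivation:
After op 1 (move_left): buffer="ovwotao" (len 7), cursors c1@1 c2@6, authorship .......
After op 2 (move_left): buffer="ovwotao" (len 7), cursors c1@0 c2@5, authorship .......
After op 3 (move_left): buffer="ovwotao" (len 7), cursors c1@0 c2@4, authorship .......
After op 4 (insert('b')): buffer="bovwobtao" (len 9), cursors c1@1 c2@6, authorship 1....2...
After op 5 (insert('d')): buffer="bdovwobdtao" (len 11), cursors c1@2 c2@8, authorship 11....22...
After op 6 (insert('u')): buffer="bduovwobdutao" (len 13), cursors c1@3 c2@10, authorship 111....222...
After op 7 (delete): buffer="bdovwobdtao" (len 11), cursors c1@2 c2@8, authorship 11....22...
Authorship (.=original, N=cursor N): 1 1 . . . . 2 2 . . .
Index 1: author = 1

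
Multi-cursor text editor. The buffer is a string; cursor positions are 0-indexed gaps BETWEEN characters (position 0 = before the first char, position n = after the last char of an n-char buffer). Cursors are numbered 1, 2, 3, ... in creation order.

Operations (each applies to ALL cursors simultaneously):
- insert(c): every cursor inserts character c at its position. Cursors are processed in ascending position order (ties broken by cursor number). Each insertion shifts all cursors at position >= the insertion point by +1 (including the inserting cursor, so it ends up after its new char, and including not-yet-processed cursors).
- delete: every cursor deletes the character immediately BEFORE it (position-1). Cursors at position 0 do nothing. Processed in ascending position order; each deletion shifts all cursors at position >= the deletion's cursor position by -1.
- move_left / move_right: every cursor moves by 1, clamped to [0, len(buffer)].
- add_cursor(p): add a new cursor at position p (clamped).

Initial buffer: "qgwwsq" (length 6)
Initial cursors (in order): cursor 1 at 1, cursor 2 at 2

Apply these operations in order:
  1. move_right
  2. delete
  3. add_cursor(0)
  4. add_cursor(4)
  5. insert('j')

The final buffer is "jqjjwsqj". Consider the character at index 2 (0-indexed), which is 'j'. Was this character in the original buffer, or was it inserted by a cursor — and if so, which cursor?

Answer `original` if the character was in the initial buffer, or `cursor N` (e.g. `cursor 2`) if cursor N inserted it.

After op 1 (move_right): buffer="qgwwsq" (len 6), cursors c1@2 c2@3, authorship ......
After op 2 (delete): buffer="qwsq" (len 4), cursors c1@1 c2@1, authorship ....
After op 3 (add_cursor(0)): buffer="qwsq" (len 4), cursors c3@0 c1@1 c2@1, authorship ....
After op 4 (add_cursor(4)): buffer="qwsq" (len 4), cursors c3@0 c1@1 c2@1 c4@4, authorship ....
After op 5 (insert('j')): buffer="jqjjwsqj" (len 8), cursors c3@1 c1@4 c2@4 c4@8, authorship 3.12...4
Authorship (.=original, N=cursor N): 3 . 1 2 . . . 4
Index 2: author = 1

Answer: cursor 1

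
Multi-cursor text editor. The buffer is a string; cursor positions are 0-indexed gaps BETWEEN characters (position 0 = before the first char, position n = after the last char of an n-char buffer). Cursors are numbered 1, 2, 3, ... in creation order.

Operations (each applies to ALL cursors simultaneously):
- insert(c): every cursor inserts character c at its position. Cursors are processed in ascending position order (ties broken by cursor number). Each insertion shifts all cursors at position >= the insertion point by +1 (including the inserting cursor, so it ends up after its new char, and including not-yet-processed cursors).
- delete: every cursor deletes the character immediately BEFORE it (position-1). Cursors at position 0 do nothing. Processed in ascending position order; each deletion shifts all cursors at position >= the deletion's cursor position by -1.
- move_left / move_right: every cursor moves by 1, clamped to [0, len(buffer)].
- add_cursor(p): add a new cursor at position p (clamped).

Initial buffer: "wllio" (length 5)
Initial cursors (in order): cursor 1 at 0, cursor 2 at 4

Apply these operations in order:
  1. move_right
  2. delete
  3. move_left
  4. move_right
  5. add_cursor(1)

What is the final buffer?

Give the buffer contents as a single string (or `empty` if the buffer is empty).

Answer: lli

Derivation:
After op 1 (move_right): buffer="wllio" (len 5), cursors c1@1 c2@5, authorship .....
After op 2 (delete): buffer="lli" (len 3), cursors c1@0 c2@3, authorship ...
After op 3 (move_left): buffer="lli" (len 3), cursors c1@0 c2@2, authorship ...
After op 4 (move_right): buffer="lli" (len 3), cursors c1@1 c2@3, authorship ...
After op 5 (add_cursor(1)): buffer="lli" (len 3), cursors c1@1 c3@1 c2@3, authorship ...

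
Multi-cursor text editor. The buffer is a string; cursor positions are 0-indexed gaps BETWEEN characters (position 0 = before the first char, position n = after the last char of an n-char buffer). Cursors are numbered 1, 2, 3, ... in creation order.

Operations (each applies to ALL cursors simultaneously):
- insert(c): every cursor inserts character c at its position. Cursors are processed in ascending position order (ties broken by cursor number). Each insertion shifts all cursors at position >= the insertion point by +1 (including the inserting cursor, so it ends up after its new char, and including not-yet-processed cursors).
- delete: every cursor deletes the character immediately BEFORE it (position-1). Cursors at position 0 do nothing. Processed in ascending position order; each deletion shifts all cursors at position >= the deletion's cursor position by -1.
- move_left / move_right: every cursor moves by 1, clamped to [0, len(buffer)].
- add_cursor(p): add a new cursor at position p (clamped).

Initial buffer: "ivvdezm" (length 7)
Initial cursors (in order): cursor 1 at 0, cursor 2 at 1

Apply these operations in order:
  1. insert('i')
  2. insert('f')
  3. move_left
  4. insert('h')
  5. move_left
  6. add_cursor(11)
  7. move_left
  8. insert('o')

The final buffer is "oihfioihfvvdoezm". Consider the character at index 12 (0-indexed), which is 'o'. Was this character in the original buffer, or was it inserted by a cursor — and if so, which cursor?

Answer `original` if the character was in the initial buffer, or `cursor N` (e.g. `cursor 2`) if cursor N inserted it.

After op 1 (insert('i')): buffer="iiivvdezm" (len 9), cursors c1@1 c2@3, authorship 1.2......
After op 2 (insert('f')): buffer="ifiifvvdezm" (len 11), cursors c1@2 c2@5, authorship 11.22......
After op 3 (move_left): buffer="ifiifvvdezm" (len 11), cursors c1@1 c2@4, authorship 11.22......
After op 4 (insert('h')): buffer="ihfiihfvvdezm" (len 13), cursors c1@2 c2@6, authorship 111.222......
After op 5 (move_left): buffer="ihfiihfvvdezm" (len 13), cursors c1@1 c2@5, authorship 111.222......
After op 6 (add_cursor(11)): buffer="ihfiihfvvdezm" (len 13), cursors c1@1 c2@5 c3@11, authorship 111.222......
After op 7 (move_left): buffer="ihfiihfvvdezm" (len 13), cursors c1@0 c2@4 c3@10, authorship 111.222......
After op 8 (insert('o')): buffer="oihfioihfvvdoezm" (len 16), cursors c1@1 c2@6 c3@13, authorship 1111.2222...3...
Authorship (.=original, N=cursor N): 1 1 1 1 . 2 2 2 2 . . . 3 . . .
Index 12: author = 3

Answer: cursor 3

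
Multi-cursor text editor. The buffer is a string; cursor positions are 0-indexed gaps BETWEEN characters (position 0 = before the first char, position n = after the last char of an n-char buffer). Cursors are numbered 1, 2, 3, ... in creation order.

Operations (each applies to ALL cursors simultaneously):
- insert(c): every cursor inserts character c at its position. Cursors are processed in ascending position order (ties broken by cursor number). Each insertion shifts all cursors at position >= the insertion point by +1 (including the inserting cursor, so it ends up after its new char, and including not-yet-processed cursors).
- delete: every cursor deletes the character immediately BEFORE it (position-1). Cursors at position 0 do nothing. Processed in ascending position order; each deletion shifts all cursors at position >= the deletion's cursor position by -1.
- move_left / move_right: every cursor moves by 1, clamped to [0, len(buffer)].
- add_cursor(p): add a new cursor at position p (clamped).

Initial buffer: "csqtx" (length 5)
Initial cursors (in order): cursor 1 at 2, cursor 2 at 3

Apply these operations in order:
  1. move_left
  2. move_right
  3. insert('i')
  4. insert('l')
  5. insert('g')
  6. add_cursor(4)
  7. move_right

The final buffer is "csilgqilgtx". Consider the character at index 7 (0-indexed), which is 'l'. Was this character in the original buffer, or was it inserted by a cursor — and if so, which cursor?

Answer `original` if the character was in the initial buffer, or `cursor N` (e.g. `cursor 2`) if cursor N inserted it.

After op 1 (move_left): buffer="csqtx" (len 5), cursors c1@1 c2@2, authorship .....
After op 2 (move_right): buffer="csqtx" (len 5), cursors c1@2 c2@3, authorship .....
After op 3 (insert('i')): buffer="csiqitx" (len 7), cursors c1@3 c2@5, authorship ..1.2..
After op 4 (insert('l')): buffer="csilqiltx" (len 9), cursors c1@4 c2@7, authorship ..11.22..
After op 5 (insert('g')): buffer="csilgqilgtx" (len 11), cursors c1@5 c2@9, authorship ..111.222..
After op 6 (add_cursor(4)): buffer="csilgqilgtx" (len 11), cursors c3@4 c1@5 c2@9, authorship ..111.222..
After op 7 (move_right): buffer="csilgqilgtx" (len 11), cursors c3@5 c1@6 c2@10, authorship ..111.222..
Authorship (.=original, N=cursor N): . . 1 1 1 . 2 2 2 . .
Index 7: author = 2

Answer: cursor 2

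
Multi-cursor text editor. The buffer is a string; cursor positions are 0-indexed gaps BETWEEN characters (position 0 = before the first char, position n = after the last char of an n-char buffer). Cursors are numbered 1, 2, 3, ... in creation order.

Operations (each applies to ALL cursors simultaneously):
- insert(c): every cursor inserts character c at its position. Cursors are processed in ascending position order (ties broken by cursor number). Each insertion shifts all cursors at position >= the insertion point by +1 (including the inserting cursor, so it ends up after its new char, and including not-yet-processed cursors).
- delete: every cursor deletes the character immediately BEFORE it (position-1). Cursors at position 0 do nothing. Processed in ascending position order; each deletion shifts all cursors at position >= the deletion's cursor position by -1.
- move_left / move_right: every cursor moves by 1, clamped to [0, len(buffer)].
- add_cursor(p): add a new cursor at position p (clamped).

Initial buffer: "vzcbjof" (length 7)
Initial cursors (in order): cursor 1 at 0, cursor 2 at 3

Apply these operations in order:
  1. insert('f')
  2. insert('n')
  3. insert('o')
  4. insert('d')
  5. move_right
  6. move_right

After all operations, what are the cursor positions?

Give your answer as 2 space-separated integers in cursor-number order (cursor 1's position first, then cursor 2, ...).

Answer: 6 13

Derivation:
After op 1 (insert('f')): buffer="fvzcfbjof" (len 9), cursors c1@1 c2@5, authorship 1...2....
After op 2 (insert('n')): buffer="fnvzcfnbjof" (len 11), cursors c1@2 c2@7, authorship 11...22....
After op 3 (insert('o')): buffer="fnovzcfnobjof" (len 13), cursors c1@3 c2@9, authorship 111...222....
After op 4 (insert('d')): buffer="fnodvzcfnodbjof" (len 15), cursors c1@4 c2@11, authorship 1111...2222....
After op 5 (move_right): buffer="fnodvzcfnodbjof" (len 15), cursors c1@5 c2@12, authorship 1111...2222....
After op 6 (move_right): buffer="fnodvzcfnodbjof" (len 15), cursors c1@6 c2@13, authorship 1111...2222....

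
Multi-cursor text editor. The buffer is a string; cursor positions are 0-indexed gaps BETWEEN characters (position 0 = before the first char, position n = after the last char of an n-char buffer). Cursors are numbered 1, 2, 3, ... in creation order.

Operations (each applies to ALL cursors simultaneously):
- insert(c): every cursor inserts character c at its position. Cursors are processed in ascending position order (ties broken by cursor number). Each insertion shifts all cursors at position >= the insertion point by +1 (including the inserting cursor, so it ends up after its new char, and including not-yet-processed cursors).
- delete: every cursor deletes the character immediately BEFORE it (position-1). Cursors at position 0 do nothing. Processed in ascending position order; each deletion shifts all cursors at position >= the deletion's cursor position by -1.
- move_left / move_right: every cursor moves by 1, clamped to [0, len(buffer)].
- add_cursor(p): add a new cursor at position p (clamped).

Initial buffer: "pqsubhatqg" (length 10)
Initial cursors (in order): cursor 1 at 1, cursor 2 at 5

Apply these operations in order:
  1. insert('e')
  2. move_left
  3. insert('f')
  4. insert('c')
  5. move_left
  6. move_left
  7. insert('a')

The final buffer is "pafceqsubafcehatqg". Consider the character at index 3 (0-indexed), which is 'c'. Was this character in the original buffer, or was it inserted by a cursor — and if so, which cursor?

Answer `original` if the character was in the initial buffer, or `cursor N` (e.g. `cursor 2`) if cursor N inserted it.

Answer: cursor 1

Derivation:
After op 1 (insert('e')): buffer="peqsubehatqg" (len 12), cursors c1@2 c2@7, authorship .1....2.....
After op 2 (move_left): buffer="peqsubehatqg" (len 12), cursors c1@1 c2@6, authorship .1....2.....
After op 3 (insert('f')): buffer="pfeqsubfehatqg" (len 14), cursors c1@2 c2@8, authorship .11....22.....
After op 4 (insert('c')): buffer="pfceqsubfcehatqg" (len 16), cursors c1@3 c2@10, authorship .111....222.....
After op 5 (move_left): buffer="pfceqsubfcehatqg" (len 16), cursors c1@2 c2@9, authorship .111....222.....
After op 6 (move_left): buffer="pfceqsubfcehatqg" (len 16), cursors c1@1 c2@8, authorship .111....222.....
After op 7 (insert('a')): buffer="pafceqsubafcehatqg" (len 18), cursors c1@2 c2@10, authorship .1111....2222.....
Authorship (.=original, N=cursor N): . 1 1 1 1 . . . . 2 2 2 2 . . . . .
Index 3: author = 1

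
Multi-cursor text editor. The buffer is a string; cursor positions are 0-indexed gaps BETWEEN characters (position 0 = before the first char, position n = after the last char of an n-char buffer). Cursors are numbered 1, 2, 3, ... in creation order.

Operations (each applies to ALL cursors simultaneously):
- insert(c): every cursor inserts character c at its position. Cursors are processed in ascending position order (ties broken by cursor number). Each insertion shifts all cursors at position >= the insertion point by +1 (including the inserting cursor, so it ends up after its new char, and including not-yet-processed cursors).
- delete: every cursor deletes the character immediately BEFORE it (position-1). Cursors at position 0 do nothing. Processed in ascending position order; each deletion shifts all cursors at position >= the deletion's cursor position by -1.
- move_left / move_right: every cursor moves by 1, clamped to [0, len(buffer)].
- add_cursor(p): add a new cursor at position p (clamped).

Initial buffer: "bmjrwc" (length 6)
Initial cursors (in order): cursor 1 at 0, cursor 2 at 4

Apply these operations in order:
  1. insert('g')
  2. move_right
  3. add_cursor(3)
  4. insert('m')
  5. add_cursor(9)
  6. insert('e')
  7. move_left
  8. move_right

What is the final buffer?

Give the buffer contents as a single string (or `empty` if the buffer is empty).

Answer: gbmemmejrgwemec

Derivation:
After op 1 (insert('g')): buffer="gbmjrgwc" (len 8), cursors c1@1 c2@6, authorship 1....2..
After op 2 (move_right): buffer="gbmjrgwc" (len 8), cursors c1@2 c2@7, authorship 1....2..
After op 3 (add_cursor(3)): buffer="gbmjrgwc" (len 8), cursors c1@2 c3@3 c2@7, authorship 1....2..
After op 4 (insert('m')): buffer="gbmmmjrgwmc" (len 11), cursors c1@3 c3@5 c2@10, authorship 1.1.3..2.2.
After op 5 (add_cursor(9)): buffer="gbmmmjrgwmc" (len 11), cursors c1@3 c3@5 c4@9 c2@10, authorship 1.1.3..2.2.
After op 6 (insert('e')): buffer="gbmemmejrgwemec" (len 15), cursors c1@4 c3@7 c4@12 c2@14, authorship 1.11.33..2.422.
After op 7 (move_left): buffer="gbmemmejrgwemec" (len 15), cursors c1@3 c3@6 c4@11 c2@13, authorship 1.11.33..2.422.
After op 8 (move_right): buffer="gbmemmejrgwemec" (len 15), cursors c1@4 c3@7 c4@12 c2@14, authorship 1.11.33..2.422.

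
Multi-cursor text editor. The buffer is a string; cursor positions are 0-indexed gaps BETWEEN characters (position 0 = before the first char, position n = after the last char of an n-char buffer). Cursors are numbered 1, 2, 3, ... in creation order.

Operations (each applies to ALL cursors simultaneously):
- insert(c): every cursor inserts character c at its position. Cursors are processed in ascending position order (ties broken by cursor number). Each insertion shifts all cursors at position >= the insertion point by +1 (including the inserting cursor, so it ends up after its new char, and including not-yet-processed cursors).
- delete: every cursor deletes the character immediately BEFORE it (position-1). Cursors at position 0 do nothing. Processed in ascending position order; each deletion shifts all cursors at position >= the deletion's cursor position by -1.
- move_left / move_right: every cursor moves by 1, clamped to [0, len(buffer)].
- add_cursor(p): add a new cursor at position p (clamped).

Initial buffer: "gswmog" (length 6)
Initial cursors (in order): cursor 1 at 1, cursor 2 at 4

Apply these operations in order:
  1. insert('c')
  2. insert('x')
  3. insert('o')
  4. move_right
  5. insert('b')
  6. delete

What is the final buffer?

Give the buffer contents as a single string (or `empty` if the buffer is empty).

After op 1 (insert('c')): buffer="gcswmcog" (len 8), cursors c1@2 c2@6, authorship .1...2..
After op 2 (insert('x')): buffer="gcxswmcxog" (len 10), cursors c1@3 c2@8, authorship .11...22..
After op 3 (insert('o')): buffer="gcxoswmcxoog" (len 12), cursors c1@4 c2@10, authorship .111...222..
After op 4 (move_right): buffer="gcxoswmcxoog" (len 12), cursors c1@5 c2@11, authorship .111...222..
After op 5 (insert('b')): buffer="gcxosbwmcxoobg" (len 14), cursors c1@6 c2@13, authorship .111.1..222.2.
After op 6 (delete): buffer="gcxoswmcxoog" (len 12), cursors c1@5 c2@11, authorship .111...222..

Answer: gcxoswmcxoog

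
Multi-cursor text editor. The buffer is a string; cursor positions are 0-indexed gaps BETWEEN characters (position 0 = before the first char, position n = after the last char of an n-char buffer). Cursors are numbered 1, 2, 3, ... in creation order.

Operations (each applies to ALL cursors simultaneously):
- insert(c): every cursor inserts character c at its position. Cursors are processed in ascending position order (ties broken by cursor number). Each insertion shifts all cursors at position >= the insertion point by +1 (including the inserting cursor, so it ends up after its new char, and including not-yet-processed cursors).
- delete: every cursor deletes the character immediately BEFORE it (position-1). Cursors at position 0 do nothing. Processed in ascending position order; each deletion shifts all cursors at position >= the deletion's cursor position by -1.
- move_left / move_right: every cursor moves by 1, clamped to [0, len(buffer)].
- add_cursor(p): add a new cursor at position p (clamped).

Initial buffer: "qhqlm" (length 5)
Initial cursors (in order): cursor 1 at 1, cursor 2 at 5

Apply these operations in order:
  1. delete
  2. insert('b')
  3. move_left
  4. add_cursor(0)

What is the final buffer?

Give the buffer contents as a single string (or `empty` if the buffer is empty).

After op 1 (delete): buffer="hql" (len 3), cursors c1@0 c2@3, authorship ...
After op 2 (insert('b')): buffer="bhqlb" (len 5), cursors c1@1 c2@5, authorship 1...2
After op 3 (move_left): buffer="bhqlb" (len 5), cursors c1@0 c2@4, authorship 1...2
After op 4 (add_cursor(0)): buffer="bhqlb" (len 5), cursors c1@0 c3@0 c2@4, authorship 1...2

Answer: bhqlb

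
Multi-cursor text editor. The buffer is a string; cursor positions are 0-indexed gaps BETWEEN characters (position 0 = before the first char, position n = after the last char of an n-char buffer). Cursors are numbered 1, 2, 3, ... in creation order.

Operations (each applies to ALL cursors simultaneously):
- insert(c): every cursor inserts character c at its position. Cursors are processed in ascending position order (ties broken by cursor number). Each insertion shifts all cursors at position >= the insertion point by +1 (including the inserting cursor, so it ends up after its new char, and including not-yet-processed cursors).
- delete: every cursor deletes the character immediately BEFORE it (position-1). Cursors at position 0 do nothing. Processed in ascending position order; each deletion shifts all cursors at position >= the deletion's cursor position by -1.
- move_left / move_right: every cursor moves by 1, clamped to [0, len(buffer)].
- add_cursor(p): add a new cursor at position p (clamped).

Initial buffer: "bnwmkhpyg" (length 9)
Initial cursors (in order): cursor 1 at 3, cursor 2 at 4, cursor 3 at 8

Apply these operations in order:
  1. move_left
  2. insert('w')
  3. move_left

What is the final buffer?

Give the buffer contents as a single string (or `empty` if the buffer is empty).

After op 1 (move_left): buffer="bnwmkhpyg" (len 9), cursors c1@2 c2@3 c3@7, authorship .........
After op 2 (insert('w')): buffer="bnwwwmkhpwyg" (len 12), cursors c1@3 c2@5 c3@10, authorship ..1.2....3..
After op 3 (move_left): buffer="bnwwwmkhpwyg" (len 12), cursors c1@2 c2@4 c3@9, authorship ..1.2....3..

Answer: bnwwwmkhpwyg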